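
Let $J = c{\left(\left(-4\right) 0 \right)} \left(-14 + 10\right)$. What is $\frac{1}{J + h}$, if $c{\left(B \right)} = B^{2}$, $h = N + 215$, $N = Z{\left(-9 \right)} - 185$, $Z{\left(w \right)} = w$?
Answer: $\frac{1}{21} \approx 0.047619$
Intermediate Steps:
$N = -194$ ($N = -9 - 185 = -194$)
$h = 21$ ($h = -194 + 215 = 21$)
$J = 0$ ($J = \left(\left(-4\right) 0\right)^{2} \left(-14 + 10\right) = 0^{2} \left(-4\right) = 0 \left(-4\right) = 0$)
$\frac{1}{J + h} = \frac{1}{0 + 21} = \frac{1}{21}$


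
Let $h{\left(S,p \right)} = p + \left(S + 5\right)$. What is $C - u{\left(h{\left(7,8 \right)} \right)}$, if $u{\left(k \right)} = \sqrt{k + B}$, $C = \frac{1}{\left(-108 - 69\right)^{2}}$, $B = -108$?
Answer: $\frac{1}{31329} - 2 i \sqrt{22} \approx 3.1919 \cdot 10^{-5} - 9.3808 i$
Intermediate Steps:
$h{\left(S,p \right)} = 5 + S + p$ ($h{\left(S,p \right)} = p + \left(5 + S\right) = 5 + S + p$)
$C = \frac{1}{31329}$ ($C = \frac{1}{\left(-177\right)^{2}} = \frac{1}{31329} \approx 3.1919 \cdot 10^{-5}$)
$u{\left(k \right)} = \sqrt{-108 + k}$ ($u{\left(k \right)} = \sqrt{k - 108} = \sqrt{-108 + k}$)
$C - u{\left(h{\left(7,8 \right)} \right)} = \frac{1}{31329} - \sqrt{-108 + \left(5 + 7 + 8\right)} = \frac{1}{31329} - \sqrt{-108 + 20} = \frac{1}{31329} - \sqrt{-88} = \frac{1}{31329} - 2 i \sqrt{22}$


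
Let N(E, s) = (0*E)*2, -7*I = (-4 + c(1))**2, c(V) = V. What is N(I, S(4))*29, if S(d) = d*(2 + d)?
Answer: 0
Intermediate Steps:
I = -9/7 (I = -(-4 + 1)**2/7 = -1/7*(-3)**2 = -1/7*9 = -9/7 ≈ -1.2857)
N(E, s) = 0 (N(E, s) = 0*2 = 0)
N(I, S(4))*29 = 0*29 = 0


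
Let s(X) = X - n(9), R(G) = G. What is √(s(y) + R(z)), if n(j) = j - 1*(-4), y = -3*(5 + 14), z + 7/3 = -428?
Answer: I*√4503/3 ≈ 22.368*I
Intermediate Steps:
z = -1291/3 (z = -7/3 - 428 = -1291/3 ≈ -430.33)
y = -57 (y = -3*19 = -57)
n(j) = 4 + j (n(j) = j + 4 = 4 + j)
s(X) = -13 + X (s(X) = X - (4 + 9) = X - 1*13 = X - 13 = -13 + X)
√(s(y) + R(z)) = √((-13 - 57) - 1291/3) = √(-70 - 1291/3) = √(-1501/3) = I*√4503/3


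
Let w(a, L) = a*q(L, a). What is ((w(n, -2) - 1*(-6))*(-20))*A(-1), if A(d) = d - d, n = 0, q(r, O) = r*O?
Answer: 0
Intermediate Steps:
q(r, O) = O*r
A(d) = 0
w(a, L) = L*a² (w(a, L) = a*(a*L) = a*(L*a) = L*a²)
((w(n, -2) - 1*(-6))*(-20))*A(-1) = ((-2*0² - 1*(-6))*(-20))*0 = ((-2*0 + 6)*(-20))*0 = ((0 + 6)*(-20))*0 = (6*(-20))*0 = -120*0 = 0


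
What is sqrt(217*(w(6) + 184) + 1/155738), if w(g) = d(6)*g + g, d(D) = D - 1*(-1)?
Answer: sqrt(1221059720033274)/155738 ≈ 224.37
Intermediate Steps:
d(D) = 1 + D (d(D) = D + 1 = 1 + D)
w(g) = 8*g (w(g) = (1 + 6)*g + g = 7*g + g = 8*g)
sqrt(217*(w(6) + 184) + 1/155738) = sqrt(217*(8*6 + 184) + 1/155738) = sqrt(217*(48 + 184) + 1/155738) = sqrt(217*232 + 1/155738) = sqrt(50344 + 1/155738) = sqrt(7840473873/155738) = sqrt(1221059720033274)/155738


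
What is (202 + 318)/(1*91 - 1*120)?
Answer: -520/29 ≈ -17.931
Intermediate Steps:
(202 + 318)/(1*91 - 1*120) = 520/(91 - 120) = 520/(-29) = 520*(-1/29) = -520/29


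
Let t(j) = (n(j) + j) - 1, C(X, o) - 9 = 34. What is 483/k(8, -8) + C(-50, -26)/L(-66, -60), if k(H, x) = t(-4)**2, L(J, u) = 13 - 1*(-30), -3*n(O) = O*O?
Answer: 5308/961 ≈ 5.5234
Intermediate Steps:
n(O) = -O**2/3 (n(O) = -O*O/3 = -O**2/3)
L(J, u) = 43 (L(J, u) = 13 + 30 = 43)
C(X, o) = 43 (C(X, o) = 9 + 34 = 43)
t(j) = -1 + j - j**2/3 (t(j) = (-j**2/3 + j) - 1 = (j - j**2/3) - 1 = -1 + j - j**2/3)
k(H, x) = 961/9 (k(H, x) = (-1 - 4 - 1/3*(-4)**2)**2 = (-1 - 4 - 1/3*16)**2 = (-1 - 4 - 16/3)**2 = (-31/3)**2 = 961/9)
483/k(8, -8) + C(-50, -26)/L(-66, -60) = 483/(961/9) + 43/43 = 483*(9/961) + 43*(1/43) = 4347/961 + 1 = 5308/961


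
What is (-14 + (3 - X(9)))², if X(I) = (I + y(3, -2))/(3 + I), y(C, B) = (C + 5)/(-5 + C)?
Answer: 18769/144 ≈ 130.34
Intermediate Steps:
y(C, B) = (5 + C)/(-5 + C)
X(I) = (-4 + I)/(3 + I) (X(I) = (I + (5 + 3)/(-5 + 3))/(3 + I) = (I + 8/(-2))/(3 + I) = (I - ½*8)/(3 + I) = (I - 4)/(3 + I) = (-4 + I)/(3 + I))
(-14 + (3 - X(9)))² = (-14 + (3 - (-4 + 9)/(3 + 9)))² = (-14 + (3 - 5/12))² = (-14 + 31/12)² = (-137/12)² = 18769/144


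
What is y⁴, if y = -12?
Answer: 20736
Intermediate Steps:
y⁴ = (-12)⁴ = 20736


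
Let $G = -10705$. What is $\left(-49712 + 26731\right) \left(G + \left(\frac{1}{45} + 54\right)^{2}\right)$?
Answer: $\frac{362361282584}{2025} \approx 1.7894 \cdot 10^{8}$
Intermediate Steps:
$\left(-49712 + 26731\right) \left(G + \left(\frac{1}{45} + 54\right)^{2}\right) = \left(-49712 + 26731\right) \left(-10705 + \left(\frac{1}{45} + 54\right)^{2}\right) = - 22981 \left(-10705 + \left(\frac{1}{45} + 54\right)^{2}\right) = - 22981 \left(-10705 + \left(\frac{2431}{45}\right)^{2}\right) = - 22981 \left(-10705 + \frac{5909761}{2025}\right) = \left(-22981\right) \left(- \frac{15767864}{2025}\right) = \frac{362361282584}{2025}$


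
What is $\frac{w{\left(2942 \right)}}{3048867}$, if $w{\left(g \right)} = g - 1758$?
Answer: $\frac{1184}{3048867} \approx 0.00038834$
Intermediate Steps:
$w{\left(g \right)} = -1758 + g$ ($w{\left(g \right)} = g - 1758 = -1758 + g$)
$\frac{w{\left(2942 \right)}}{3048867} = \frac{-1758 + 2942}{3048867} = 1184 \cdot \frac{1}{3048867} = \frac{1184}{3048867}$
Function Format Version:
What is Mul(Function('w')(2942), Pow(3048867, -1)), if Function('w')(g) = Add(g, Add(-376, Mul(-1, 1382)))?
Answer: Rational(1184, 3048867) ≈ 0.00038834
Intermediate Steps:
Function('w')(g) = Add(-1758, g) (Function('w')(g) = Add(g, Add(-376, -1382)) = Add(g, -1758) = Add(-1758, g))
Mul(Function('w')(2942), Pow(3048867, -1)) = Mul(Add(-1758, 2942), Pow(3048867, -1)) = Mul(1184, Rational(1, 3048867)) = Rational(1184, 3048867)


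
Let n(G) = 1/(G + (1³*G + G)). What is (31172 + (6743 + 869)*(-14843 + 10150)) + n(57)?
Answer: -6103322423/171 ≈ -3.5692e+7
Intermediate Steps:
n(G) = 1/(3*G) (n(G) = 1/(G + (1*G + G)) = 1/(G + (G + G)) = 1/(G + 2*G) = 1/(3*G))
(31172 + (6743 + 869)*(-14843 + 10150)) + n(57) = (31172 + (6743 + 869)*(-14843 + 10150)) + (⅓)/57 = (31172 + 7612*(-4693)) + (⅓)*(1/57) = (31172 - 35723116) + 1/171 = -35691944 + 1/171 = -6103322423/171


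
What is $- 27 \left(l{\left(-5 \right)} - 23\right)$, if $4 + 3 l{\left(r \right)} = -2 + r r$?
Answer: $450$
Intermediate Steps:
$l{\left(r \right)} = -2 + \frac{r^{2}}{3}$ ($l{\left(r \right)} = - \frac{4}{3} + \frac{-2 + r r}{3} = - \frac{4}{3} + \frac{-2 + r^{2}}{3} = - \frac{4}{3} + \left(- \frac{2}{3} + \frac{r^{2}}{3}\right) = -2 + \frac{r^{2}}{3}$)
$- 27 \left(l{\left(-5 \right)} - 23\right) = - 27 \left(\left(-2 + \frac{\left(-5\right)^{2}}{3}\right) - 23\right) = - 27 \left(\left(-2 + \frac{1}{3} \cdot 25\right) - 23\right) = - 27 \left(\left(-2 + \frac{25}{3}\right) - 23\right) = - 27 \left(\frac{19}{3} - 23\right) = \left(-27\right) \left(- \frac{50}{3}\right) = 450$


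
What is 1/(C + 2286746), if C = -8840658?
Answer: -1/6553912 ≈ -1.5258e-7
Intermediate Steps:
1/(C + 2286746) = 1/(-8840658 + 2286746) = 1/(-6553912) = -1/6553912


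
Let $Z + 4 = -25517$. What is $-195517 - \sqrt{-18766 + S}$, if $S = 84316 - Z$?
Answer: $-195517 - 3 \sqrt{10119} \approx -1.9582 \cdot 10^{5}$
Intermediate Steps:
$Z = -25521$ ($Z = -4 - 25517 = -25521$)
$S = 109837$ ($S = 84316 - -25521 = 84316 + 25521 = 109837$)
$-195517 - \sqrt{-18766 + S} = -195517 - \sqrt{-18766 + 109837} = -195517 - \sqrt{91071} = -195517 - 3 \sqrt{10119}$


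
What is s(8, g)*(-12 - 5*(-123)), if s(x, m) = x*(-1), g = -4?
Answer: -4824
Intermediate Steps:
s(x, m) = -x
s(8, g)*(-12 - 5*(-123)) = (-1*8)*(-12 - 5*(-123)) = -8*(-12 + 615) = -8*603 = -4824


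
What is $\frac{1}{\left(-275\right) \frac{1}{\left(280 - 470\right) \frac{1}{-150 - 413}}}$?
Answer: $- \frac{38}{30965} \approx -0.0012272$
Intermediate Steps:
$\frac{1}{\left(-275\right) \frac{1}{\left(280 - 470\right) \frac{1}{-150 - 413}}} = \frac{1}{\left(-275\right) \frac{1}{\left(-190\right) \frac{1}{-563}}} = \frac{1}{\left(-275\right) \frac{1}{\left(-190\right) \left(- \frac{1}{563}\right)}} = \frac{1}{\left(-275\right) \frac{1}{\frac{190}{563}}} = \frac{1}{\left(-275\right) \frac{563}{190}} = \frac{1}{- \frac{30965}{38}} = - \frac{38}{30965}$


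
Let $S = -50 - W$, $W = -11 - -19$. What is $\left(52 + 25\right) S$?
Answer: $-4466$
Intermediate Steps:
$W = 8$ ($W = -11 + 19 = 8$)
$S = -58$ ($S = -50 - 8 = -58$)
$\left(52 + 25\right) S = \left(52 + 25\right) \left(-58\right) = 77 \left(-58\right) = -4466$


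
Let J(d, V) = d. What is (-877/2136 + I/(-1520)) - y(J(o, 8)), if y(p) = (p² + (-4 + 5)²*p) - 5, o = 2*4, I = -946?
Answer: -1694083/25365 ≈ -66.788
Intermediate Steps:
o = 8
y(p) = -5 + p + p² (y(p) = (p² + 1²*p) - 5 = (p² + 1*p) - 5 = (p² + p) - 5 = (p + p²) - 5 = -5 + p + p²)
(-877/2136 + I/(-1520)) - y(J(o, 8)) = (-877/2136 - 946/(-1520)) - (-5 + 8 + 8²) = (-877*1/2136 - 946*(-1/1520)) - (-5 + 8 + 64) = (-877/2136 + 473/760) - 1*67 = 5372/25365 - 67 = -1694083/25365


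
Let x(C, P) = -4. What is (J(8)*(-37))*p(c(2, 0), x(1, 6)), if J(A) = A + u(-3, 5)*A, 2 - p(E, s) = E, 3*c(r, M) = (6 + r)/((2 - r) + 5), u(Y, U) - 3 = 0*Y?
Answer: -26048/15 ≈ -1736.5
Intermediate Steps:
u(Y, U) = 3 (u(Y, U) = 3 + 0*Y = 3 + 0 = 3)
c(r, M) = (6 + r)/(3*(7 - r)) (c(r, M) = ((6 + r)/((2 - r) + 5))/3 = ((6 + r)/(7 - r))/3 = (6 + r)/(3*(7 - r)))
p(E, s) = 2 - E
J(A) = 4*A (J(A) = A + 3*A = 4*A)
(J(8)*(-37))*p(c(2, 0), x(1, 6)) = ((4*8)*(-37))*(2 - (-6 - 1*2)/(3*(-7 + 2))) = (32*(-37))*(2 - (-6 - 2)/(3*(-5))) = -1184*(2 - (-1)*(-8)/(3*5)) = -1184*(2 - 1*8/15) = -1184*(2 - 8/15) = -1184*22/15 = -26048/15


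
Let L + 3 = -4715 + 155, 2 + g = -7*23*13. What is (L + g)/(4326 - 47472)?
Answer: 3329/21573 ≈ 0.15431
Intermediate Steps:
g = -2095 (g = -2 - 7*23*13 = -2 - 161*13 = -2 - 2093 = -2095)
L = -4563 (L = -3 + (-4715 + 155) = -3 - 4560 = -4563)
(L + g)/(4326 - 47472) = (-4563 - 2095)/(4326 - 47472) = -6658/(-43146) = -6658*(-1/43146) = 3329/21573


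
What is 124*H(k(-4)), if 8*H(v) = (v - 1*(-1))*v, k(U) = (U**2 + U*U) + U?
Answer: 12586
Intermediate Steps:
k(U) = U + 2*U**2 (k(U) = (U**2 + U**2) + U = 2*U**2 + U = U + 2*U**2)
H(v) = v*(1 + v)/8 (H(v) = ((v - 1*(-1))*v)/8 = ((v + 1)*v)/8 = ((1 + v)*v)/8 = (v*(1 + v))/8 = v*(1 + v)/8)
124*H(k(-4)) = 124*((-4*(1 + 2*(-4)))*(1 - 4*(1 + 2*(-4)))/8) = 124*((-4*(1 - 8))*(1 - 4*(1 - 8))/8) = 124*((-4*(-7))*(1 - 4*(-7))/8) = 124*((1/8)*28*(1 + 28)) = 124*((1/8)*28*29) = 124*(203/2) = 12586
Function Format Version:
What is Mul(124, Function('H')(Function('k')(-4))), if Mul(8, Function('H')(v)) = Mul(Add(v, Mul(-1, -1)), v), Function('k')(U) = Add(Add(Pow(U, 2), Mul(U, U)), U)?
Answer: 12586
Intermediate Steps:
Function('k')(U) = Add(U, Mul(2, Pow(U, 2))) (Function('k')(U) = Add(Add(Pow(U, 2), Pow(U, 2)), U) = Add(Mul(2, Pow(U, 2)), U) = Add(U, Mul(2, Pow(U, 2))))
Function('H')(v) = Mul(Rational(1, 8), v, Add(1, v)) (Function('H')(v) = Mul(Rational(1, 8), Mul(Add(v, Mul(-1, -1)), v)) = Mul(Rational(1, 8), Mul(Add(v, 1), v)) = Mul(Rational(1, 8), Mul(Add(1, v), v)) = Mul(Rational(1, 8), Mul(v, Add(1, v))) = Mul(Rational(1, 8), v, Add(1, v)))
Mul(124, Function('H')(Function('k')(-4))) = Mul(124, Mul(Rational(1, 8), Mul(-4, Add(1, Mul(2, -4))), Add(1, Mul(-4, Add(1, Mul(2, -4)))))) = Mul(124, Mul(Rational(1, 8), Mul(-4, Add(1, -8)), Add(1, Mul(-4, Add(1, -8))))) = Mul(124, Mul(Rational(1, 8), Mul(-4, -7), Add(1, Mul(-4, -7)))) = Mul(124, Mul(Rational(1, 8), 28, Add(1, 28))) = Mul(124, Mul(Rational(1, 8), 28, 29)) = Mul(124, Rational(203, 2)) = 12586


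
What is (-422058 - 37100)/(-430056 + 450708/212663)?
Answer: 48822958877/45728274210 ≈ 1.0677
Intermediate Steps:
(-422058 - 37100)/(-430056 + 450708/212663) = -459158/(-430056 + 450708*(1/212663)) = -459158/(-430056 + 450708/212663) = -459158/(-91456548420/212663) = -459158*(-212663/91456548420) = 48822958877/45728274210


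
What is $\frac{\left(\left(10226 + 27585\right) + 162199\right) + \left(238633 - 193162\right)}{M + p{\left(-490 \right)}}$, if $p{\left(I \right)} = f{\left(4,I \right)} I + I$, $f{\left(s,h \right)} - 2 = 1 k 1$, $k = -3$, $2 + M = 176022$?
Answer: $\frac{245481}{176020} \approx 1.3946$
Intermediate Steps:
$M = 176020$ ($M = -2 + 176022 = 176020$)
$f{\left(s,h \right)} = -1$ ($f{\left(s,h \right)} = 2 + 1 \left(-3\right) 1 = 2 - 3 = -1$)
$p{\left(I \right)} = 0$ ($p{\left(I \right)} = - I + I = 0$)
$\frac{\left(\left(10226 + 27585\right) + 162199\right) + \left(238633 - 193162\right)}{M + p{\left(-490 \right)}} = \frac{\left(\left(10226 + 27585\right) + 162199\right) + \left(238633 - 193162\right)}{176020 + 0} = \frac{\left(37811 + 162199\right) + 45471}{176020} = \left(200010 + 45471\right) \frac{1}{176020} = 245481 \cdot \frac{1}{176020} = \frac{245481}{176020}$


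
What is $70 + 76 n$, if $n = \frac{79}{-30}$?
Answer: $- \frac{1952}{15} \approx -130.13$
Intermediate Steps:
$n = - \frac{79}{30}$ ($n = 79 \left(- \frac{1}{30}\right) = - \frac{79}{30} \approx -2.6333$)
$70 + 76 n = 70 + 76 \left(- \frac{79}{30}\right) = 70 - \frac{3002}{15} = - \frac{1952}{15}$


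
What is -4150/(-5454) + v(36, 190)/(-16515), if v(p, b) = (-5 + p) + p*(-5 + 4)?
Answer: 761828/1000809 ≈ 0.76121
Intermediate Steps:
v(p, b) = -5 (v(p, b) = (-5 + p) + p*(-1) = (-5 + p) - p = -5)
-4150/(-5454) + v(36, 190)/(-16515) = -4150/(-5454) - 5/(-16515) = -4150*(-1/5454) - 5*(-1/16515) = 2075/2727 + 1/3303 = 761828/1000809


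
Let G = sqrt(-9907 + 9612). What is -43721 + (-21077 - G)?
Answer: -64798 - I*sqrt(295) ≈ -64798.0 - 17.176*I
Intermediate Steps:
G = I*sqrt(295) (G = sqrt(-295) = I*sqrt(295) ≈ 17.176*I)
-43721 + (-21077 - G) = -43721 + (-21077 - I*sqrt(295)) = -64798 - I*sqrt(295)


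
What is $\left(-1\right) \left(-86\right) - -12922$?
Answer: $13008$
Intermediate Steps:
$\left(-1\right) \left(-86\right) - -12922 = 86 + 12922 = 13008$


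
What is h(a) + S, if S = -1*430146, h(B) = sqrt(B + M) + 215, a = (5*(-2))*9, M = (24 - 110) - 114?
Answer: -429931 + I*sqrt(290) ≈ -4.2993e+5 + 17.029*I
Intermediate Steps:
M = -200 (M = -86 - 114 = -200)
a = -90 (a = -10*9 = -90)
h(B) = 215 + sqrt(-200 + B) (h(B) = sqrt(B - 200) + 215 = sqrt(-200 + B) + 215 = 215 + sqrt(-200 + B))
S = -430146
h(a) + S = (215 + sqrt(-200 - 90)) - 430146 = (215 + sqrt(-290)) - 430146 = (215 + I*sqrt(290)) - 430146 = -429931 + I*sqrt(290)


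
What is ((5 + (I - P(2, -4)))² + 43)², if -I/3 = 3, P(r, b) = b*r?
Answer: 3481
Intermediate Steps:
I = -9 (I = -3*3 = -9)
((5 + (I - P(2, -4)))² + 43)² = ((5 + (-9 - (-4)*2))² + 43)² = ((5 + (-9 - 1*(-8)))² + 43)² = ((5 + (-9 + 8))² + 43)² = ((5 - 1)² + 43)² = (4² + 43)² = (16 + 43)² = 59² = 3481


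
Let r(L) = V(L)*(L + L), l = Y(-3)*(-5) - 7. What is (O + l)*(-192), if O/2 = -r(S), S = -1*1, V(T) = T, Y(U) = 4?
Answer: 5952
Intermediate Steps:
l = -27 (l = 4*(-5) - 7 = -20 - 7 = -27)
S = -1
r(L) = 2*L² (r(L) = L*(L + L) = L*(2*L) = 2*L²)
O = -4 (O = 2*(-2*(-1)²) = 2*(-2) = -4)
(O + l)*(-192) = (-4 - 27)*(-192) = -31*(-192) = 5952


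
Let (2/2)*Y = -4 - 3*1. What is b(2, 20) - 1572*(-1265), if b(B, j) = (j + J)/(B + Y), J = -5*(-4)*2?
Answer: 1988568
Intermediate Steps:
J = 40 (J = 20*2 = 40)
Y = -7 (Y = -4 - 3*1 = -4 - 3 = -7)
b(B, j) = (40 + j)/(-7 + B) (b(B, j) = (j + 40)/(B - 7) = (40 + j)/(-7 + B))
b(2, 20) - 1572*(-1265) = (40 + 20)/(-7 + 2) - 1572*(-1265) = 60/(-5) + 1988580 = -1/5*60 + 1988580 = -12 + 1988580 = 1988568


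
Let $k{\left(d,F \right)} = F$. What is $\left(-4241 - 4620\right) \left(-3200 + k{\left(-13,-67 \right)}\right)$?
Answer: $28948887$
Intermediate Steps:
$\left(-4241 - 4620\right) \left(-3200 + k{\left(-13,-67 \right)}\right) = \left(-4241 - 4620\right) \left(-3200 - 67\right) = \left(-8861\right) \left(-3267\right) = 28948887$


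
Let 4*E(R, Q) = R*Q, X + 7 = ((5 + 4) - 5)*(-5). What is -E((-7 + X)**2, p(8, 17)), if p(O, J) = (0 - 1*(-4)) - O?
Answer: 1156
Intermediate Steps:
p(O, J) = 4 - O (p(O, J) = (0 + 4) - O = 4 - O)
X = -27 (X = -7 + ((5 + 4) - 5)*(-5) = -7 + (9 - 5)*(-5) = -7 + 4*(-5) = -7 - 20 = -27)
E(R, Q) = Q*R/4 (E(R, Q) = (R*Q)/4 = (Q*R)/4 = Q*R/4)
-E((-7 + X)**2, p(8, 17)) = -(4 - 1*8)*(-7 - 27)**2/4 = -(4 - 8)*(-34)**2/4 = -(-4)*1156/4 = -1*(-1156) = 1156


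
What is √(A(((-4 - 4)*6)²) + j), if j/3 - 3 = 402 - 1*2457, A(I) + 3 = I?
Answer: I*√3855 ≈ 62.089*I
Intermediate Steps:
A(I) = -3 + I
j = -6156 (j = 9 + 3*(402 - 1*2457) = 9 + 3*(402 - 2457) = 9 + 3*(-2055) = 9 - 6165 = -6156)
√(A(((-4 - 4)*6)²) + j) = √((-3 + ((-4 - 4)*6)²) - 6156) = √((-3 + (-8*6)²) - 6156) = √((-3 + (-48)²) - 6156) = √((-3 + 2304) - 6156) = √(2301 - 6156) = √(-3855) = I*√3855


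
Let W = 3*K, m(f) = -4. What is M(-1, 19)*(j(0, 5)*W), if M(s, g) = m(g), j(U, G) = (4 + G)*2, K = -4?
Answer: 864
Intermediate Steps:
j(U, G) = 8 + 2*G
M(s, g) = -4
W = -12 (W = 3*(-4) = -12)
M(-1, 19)*(j(0, 5)*W) = -4*(8 + 2*5)*(-12) = -4*(8 + 10)*(-12) = -72*(-12) = -4*(-216) = 864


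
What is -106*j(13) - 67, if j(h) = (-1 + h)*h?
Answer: -16603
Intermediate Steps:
j(h) = h*(-1 + h)
-106*j(13) - 67 = -1378*(-1 + 13) - 67 = -1378*12 - 67 = -106*156 - 67 = -16536 - 67 = -16603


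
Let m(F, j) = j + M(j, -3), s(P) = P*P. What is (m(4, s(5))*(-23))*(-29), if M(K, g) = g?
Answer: 14674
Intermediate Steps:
s(P) = P²
m(F, j) = -3 + j (m(F, j) = j - 3 = -3 + j)
(m(4, s(5))*(-23))*(-29) = ((-3 + 5²)*(-23))*(-29) = ((-3 + 25)*(-23))*(-29) = (22*(-23))*(-29) = -506*(-29) = 14674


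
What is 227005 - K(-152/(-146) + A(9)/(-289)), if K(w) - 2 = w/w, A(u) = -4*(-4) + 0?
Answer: 227002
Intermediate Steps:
A(u) = 16 (A(u) = 16 + 0 = 16)
K(w) = 3 (K(w) = 2 + w/w = 2 + 1 = 3)
227005 - K(-152/(-146) + A(9)/(-289)) = 227005 - 1*3 = 227005 - 3 = 227002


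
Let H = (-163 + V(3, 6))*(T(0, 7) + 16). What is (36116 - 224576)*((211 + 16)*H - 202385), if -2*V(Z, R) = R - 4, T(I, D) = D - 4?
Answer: 171445265820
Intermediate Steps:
T(I, D) = -4 + D
V(Z, R) = 2 - R/2 (V(Z, R) = -(R - 4)/2 = -(-4 + R)/2 = 2 - R/2)
H = -3116 (H = (-163 + (2 - 1/2*6))*((-4 + 7) + 16) = (-163 + (2 - 3))*(3 + 16) = (-163 - 1)*19 = -164*19 = -3116)
(36116 - 224576)*((211 + 16)*H - 202385) = (36116 - 224576)*((211 + 16)*(-3116) - 202385) = -188460*(227*(-3116) - 202385) = -188460*(-707332 - 202385) = -188460*(-909717) = 171445265820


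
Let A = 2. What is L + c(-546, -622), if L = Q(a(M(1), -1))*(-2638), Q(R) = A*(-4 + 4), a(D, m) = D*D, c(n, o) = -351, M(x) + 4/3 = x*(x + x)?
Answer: -351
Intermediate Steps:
M(x) = -4/3 + 2*x**2 (M(x) = -4/3 + x*(x + x) = -4/3 + x*(2*x) = -4/3 + 2*x**2)
a(D, m) = D**2
Q(R) = 0 (Q(R) = 2*(-4 + 4) = 2*0 = 0)
L = 0 (L = 0*(-2638) = 0)
L + c(-546, -622) = 0 - 351 = -351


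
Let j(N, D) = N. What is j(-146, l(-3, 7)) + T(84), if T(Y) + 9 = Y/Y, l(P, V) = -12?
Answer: -154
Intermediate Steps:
T(Y) = -8 (T(Y) = -9 + Y/Y = -9 + 1 = -8)
j(-146, l(-3, 7)) + T(84) = -146 - 8 = -154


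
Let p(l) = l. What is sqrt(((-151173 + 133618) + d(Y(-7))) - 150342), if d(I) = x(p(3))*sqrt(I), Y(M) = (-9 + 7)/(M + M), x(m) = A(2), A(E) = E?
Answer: sqrt(-8226953 + 14*sqrt(7))/7 ≈ 409.75*I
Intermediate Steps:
x(m) = 2
Y(M) = -1/M (Y(M) = -2*1/(2*M) = -1/M)
d(I) = 2*sqrt(I)
sqrt(((-151173 + 133618) + d(Y(-7))) - 150342) = sqrt(((-151173 + 133618) + 2*sqrt(-1/(-7))) - 150342) = sqrt((-17555 + 2*sqrt(-1*(-1/7))) - 150342) = sqrt((-17555 + 2*sqrt(1/7)) - 150342) = sqrt((-17555 + 2*(sqrt(7)/7)) - 150342) = sqrt((-17555 + 2*sqrt(7)/7) - 150342) = sqrt(-167897 + 2*sqrt(7)/7)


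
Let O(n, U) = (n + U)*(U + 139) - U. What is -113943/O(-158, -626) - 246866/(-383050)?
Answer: 8460680949/24415223950 ≈ 0.34653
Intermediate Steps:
O(n, U) = -U + (139 + U)*(U + n) (O(n, U) = (U + n)*(139 + U) - U = (139 + U)*(U + n) - U = -U + (139 + U)*(U + n))
-113943/O(-158, -626) - 246866/(-383050) = -113943/((-626)² + 138*(-626) + 139*(-158) - 626*(-158)) - 246866/(-383050) = -113943/(391876 - 86388 - 21962 + 98908) - 246866*(-1/383050) = -113943/382434 + 123433/191525 = -113943*1/382434 + 123433/191525 = -37981/127478 + 123433/191525 = 8460680949/24415223950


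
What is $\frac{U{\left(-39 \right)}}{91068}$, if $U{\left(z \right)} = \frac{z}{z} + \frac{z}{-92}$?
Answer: $\frac{131}{8378256} \approx 1.5636 \cdot 10^{-5}$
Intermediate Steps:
$U{\left(z \right)} = 1 - \frac{z}{92}$ ($U{\left(z \right)} = 1 + z \left(- \frac{1}{92}\right) = 1 - \frac{z}{92}$)
$\frac{U{\left(-39 \right)}}{91068} = \frac{1 - - \frac{39}{92}}{91068} = \left(1 + \frac{39}{92}\right) \frac{1}{91068} = \frac{131}{92} \cdot \frac{1}{91068} = \frac{131}{8378256}$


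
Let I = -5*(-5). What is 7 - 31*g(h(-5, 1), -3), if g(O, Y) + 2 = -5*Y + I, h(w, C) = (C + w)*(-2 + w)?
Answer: -1171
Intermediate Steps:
I = 25
h(w, C) = (-2 + w)*(C + w)
g(O, Y) = 23 - 5*Y (g(O, Y) = -2 + (-5*Y + 25) = -2 + (25 - 5*Y) = 23 - 5*Y)
7 - 31*g(h(-5, 1), -3) = 7 - 31*(23 - 5*(-3)) = 7 - 31*(23 + 15) = 7 - 31*38 = 7 - 1178 = -1171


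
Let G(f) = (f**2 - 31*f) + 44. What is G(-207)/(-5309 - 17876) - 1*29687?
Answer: -137668481/4637 ≈ -29689.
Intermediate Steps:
G(f) = 44 + f**2 - 31*f
G(-207)/(-5309 - 17876) - 1*29687 = (44 + (-207)**2 - 31*(-207))/(-5309 - 17876) - 1*29687 = (44 + 42849 + 6417)/(-23185) - 29687 = 49310*(-1/23185) - 29687 = -9862/4637 - 29687 = -137668481/4637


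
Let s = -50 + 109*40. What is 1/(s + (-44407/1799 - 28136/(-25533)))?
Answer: 45933867/196891739503 ≈ 0.00023330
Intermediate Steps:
s = 4310 (s = -50 + 4360 = 4310)
1/(s + (-44407/1799 - 28136/(-25533))) = 1/(4310 + (-44407/1799 - 28136/(-25533))) = 1/(4310 + (-44407*1/1799 - 28136*(-1/25533))) = 1/(4310 + (-44407/1799 + 28136/25533)) = 1/(4310 - 1083227267/45933867) = 1/(196891739503/45933867) = 45933867/196891739503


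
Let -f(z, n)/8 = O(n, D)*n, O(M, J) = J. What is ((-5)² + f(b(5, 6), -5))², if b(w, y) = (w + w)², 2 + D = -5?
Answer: 65025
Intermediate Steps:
D = -7 (D = -2 - 5 = -7)
b(w, y) = 4*w² (b(w, y) = (2*w)² = 4*w²)
f(z, n) = 56*n (f(z, n) = -(-56)*n = 56*n)
((-5)² + f(b(5, 6), -5))² = ((-5)² + 56*(-5))² = (25 - 280)² = (-255)² = 65025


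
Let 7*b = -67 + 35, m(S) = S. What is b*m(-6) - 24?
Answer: 24/7 ≈ 3.4286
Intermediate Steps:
b = -32/7 (b = (-67 + 35)/7 = (⅐)*(-32) = -32/7 ≈ -4.5714)
b*m(-6) - 24 = -32/7*(-6) - 24 = 192/7 - 24 = 24/7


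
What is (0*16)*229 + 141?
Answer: 141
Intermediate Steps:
(0*16)*229 + 141 = 0*229 + 141 = 0 + 141 = 141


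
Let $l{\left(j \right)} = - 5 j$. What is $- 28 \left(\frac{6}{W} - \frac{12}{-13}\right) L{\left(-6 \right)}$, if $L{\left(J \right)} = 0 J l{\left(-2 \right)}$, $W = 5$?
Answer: $0$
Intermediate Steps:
$L{\left(J \right)} = 0$ ($L{\left(J \right)} = 0 J \left(\left(-5\right) \left(-2\right)\right) = 0 \cdot 10 = 0$)
$- 28 \left(\frac{6}{W} - \frac{12}{-13}\right) L{\left(-6 \right)} = - 28 \left(\frac{6}{5} - \frac{12}{-13}\right) 0 = - 28 \left(6 \cdot \frac{1}{5} - - \frac{12}{13}\right) 0 = - 28 \left(\frac{6}{5} + \frac{12}{13}\right) 0 = \left(-28\right) \frac{138}{65} \cdot 0 = \left(- \frac{3864}{65}\right) 0 = 0$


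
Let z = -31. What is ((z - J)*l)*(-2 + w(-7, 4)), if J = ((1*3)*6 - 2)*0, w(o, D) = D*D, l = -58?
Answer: 25172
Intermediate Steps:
w(o, D) = D²
J = 0 (J = (3*6 - 2)*0 = (18 - 2)*0 = 16*0 = 0)
((z - J)*l)*(-2 + w(-7, 4)) = ((-31 - 1*0)*(-58))*(-2 + 4²) = ((-31 + 0)*(-58))*(-2 + 16) = -31*(-58)*14 = 1798*14 = 25172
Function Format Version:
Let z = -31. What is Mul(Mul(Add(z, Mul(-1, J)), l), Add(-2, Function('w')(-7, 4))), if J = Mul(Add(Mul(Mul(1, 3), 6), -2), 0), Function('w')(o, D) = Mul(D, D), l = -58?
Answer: 25172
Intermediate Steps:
Function('w')(o, D) = Pow(D, 2)
J = 0 (J = Mul(Add(Mul(3, 6), -2), 0) = Mul(Add(18, -2), 0) = Mul(16, 0) = 0)
Mul(Mul(Add(z, Mul(-1, J)), l), Add(-2, Function('w')(-7, 4))) = Mul(Mul(Add(-31, Mul(-1, 0)), -58), Add(-2, Pow(4, 2))) = Mul(Mul(Add(-31, 0), -58), Add(-2, 16)) = Mul(Mul(-31, -58), 14) = Mul(1798, 14) = 25172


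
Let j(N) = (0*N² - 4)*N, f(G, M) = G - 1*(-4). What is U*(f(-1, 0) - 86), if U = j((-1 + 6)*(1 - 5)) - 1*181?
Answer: 8383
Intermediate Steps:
f(G, M) = 4 + G (f(G, M) = G + 4 = 4 + G)
j(N) = -4*N (j(N) = (0 - 4)*N = -4*N)
U = -101 (U = -4*(-1 + 6)*(1 - 5) - 1*181 = -20*(-4) - 181 = -4*(-20) - 181 = 80 - 181 = -101)
U*(f(-1, 0) - 86) = -101*((4 - 1) - 86) = -101*(3 - 86) = -101*(-83) = 8383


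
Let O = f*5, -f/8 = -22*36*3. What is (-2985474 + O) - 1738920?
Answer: -4629354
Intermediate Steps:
f = 19008 (f = -8*(-22*36)*3 = -(-6336)*3 = -8*(-2376) = 19008)
O = 95040 (O = 19008*5 = 95040)
(-2985474 + O) - 1738920 = (-2985474 + 95040) - 1738920 = -2890434 - 1738920 = -4629354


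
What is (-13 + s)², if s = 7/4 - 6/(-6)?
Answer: 1681/16 ≈ 105.06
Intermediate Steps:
s = 11/4 (s = 7*(¼) - 6*(-⅙) = 7/4 + 1 = 11/4 ≈ 2.7500)
(-13 + s)² = (-13 + 11/4)² = (-41/4)² = 1681/16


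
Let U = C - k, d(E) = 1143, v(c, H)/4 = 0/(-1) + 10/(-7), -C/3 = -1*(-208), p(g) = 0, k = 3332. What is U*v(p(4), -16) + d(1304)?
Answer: 166241/7 ≈ 23749.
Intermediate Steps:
C = -624 (C = -(-3)*(-208) = -3*208 = -624)
v(c, H) = -40/7 (v(c, H) = 4*(0/(-1) + 10/(-7)) = 4*(0*(-1) + 10*(-⅐)) = 4*(0 - 10/7) = 4*(-10/7) = -40/7)
U = -3956 (U = -624 - 1*3332 = -624 - 3332 = -3956)
U*v(p(4), -16) + d(1304) = -3956*(-40/7) + 1143 = 158240/7 + 1143 = 166241/7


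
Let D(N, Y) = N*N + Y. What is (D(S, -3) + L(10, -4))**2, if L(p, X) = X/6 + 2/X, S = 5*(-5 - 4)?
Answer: 147015625/36 ≈ 4.0838e+6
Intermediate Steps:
S = -45 (S = 5*(-9) = -45)
L(p, X) = 2/X + X/6 (L(p, X) = X*(1/6) + 2/X = X/6 + 2/X = 2/X + X/6)
D(N, Y) = Y + N**2 (D(N, Y) = N**2 + Y = Y + N**2)
(D(S, -3) + L(10, -4))**2 = ((-3 + (-45)**2) + (2/(-4) + (1/6)*(-4)))**2 = ((-3 + 2025) + (2*(-1/4) - 2/3))**2 = (2022 + (-1/2 - 2/3))**2 = (2022 - 7/6)**2 = (12125/6)**2 = 147015625/36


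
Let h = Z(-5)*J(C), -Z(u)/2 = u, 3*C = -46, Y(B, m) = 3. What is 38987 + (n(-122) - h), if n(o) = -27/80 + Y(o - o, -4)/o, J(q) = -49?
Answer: 192645993/4880 ≈ 39477.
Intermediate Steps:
C = -46/3 (C = (⅓)*(-46) = -46/3 ≈ -15.333)
Z(u) = -2*u
n(o) = -27/80 + 3/o
h = -490 (h = -2*(-5)*(-49) = 10*(-49) = -490)
38987 + (n(-122) - h) = 38987 + ((-27/80 + 3/(-122)) - 1*(-490)) = 38987 + ((-27/80 + 3*(-1/122)) + 490) = 38987 + ((-27/80 - 3/122) + 490) = 38987 + (-1767/4880 + 490) = 38987 + 2389433/4880 = 192645993/4880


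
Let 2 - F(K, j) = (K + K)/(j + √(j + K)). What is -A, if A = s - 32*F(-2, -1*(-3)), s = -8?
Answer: 104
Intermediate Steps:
F(K, j) = 2 - 2*K/(j + √(K + j)) (F(K, j) = 2 - (K + K)/(j + √(j + K)) = 2 - 2*K/(j + √(K + j)))
A = -104 (A = -8 - 64*(-1*(-3) + √(-2 - 1*(-3)) - 1*(-2))/(-1*(-3) + √(-2 - 1*(-3))) = -8 - 64*(3 + √(-2 + 3) + 2)/(3 + √(-2 + 3)) = -8 - 64*(3 + √1 + 2)/(3 + √1) = -8 - 64*(3 + 1 + 2)/(3 + 1) = -8 - 64*6/4 = -8 - 32*3 = -8 - 96 = -104)
-A = -1*(-104) = 104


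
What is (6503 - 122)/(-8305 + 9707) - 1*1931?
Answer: -2700881/1402 ≈ -1926.4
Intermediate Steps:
(6503 - 122)/(-8305 + 9707) - 1*1931 = 6381/1402 - 1931 = -2700881/1402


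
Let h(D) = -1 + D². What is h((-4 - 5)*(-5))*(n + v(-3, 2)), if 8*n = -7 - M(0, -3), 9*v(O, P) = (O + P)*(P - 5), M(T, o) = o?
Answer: -1012/3 ≈ -337.33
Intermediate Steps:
v(O, P) = (-5 + P)*(O + P)/9 (v(O, P) = ((O + P)*(P - 5))/9 = ((O + P)*(-5 + P))/9 = ((-5 + P)*(O + P))/9 = (-5 + P)*(O + P)/9)
n = -½ (n = (-7 - 1*(-3))/8 = (-7 + 3)/8 = (⅛)*(-4) = -½ ≈ -0.50000)
h((-4 - 5)*(-5))*(n + v(-3, 2)) = (-1 + ((-4 - 5)*(-5))²)*(-½ + (-5/9*(-3) - 5/9*2 + (⅑)*2² + (⅑)*(-3)*2)) = (-1 + (-9*(-5))²)*(-½ + (5/3 - 10/9 + (⅑)*4 - ⅔)) = (-1 + 45²)*(-½ + (5/3 - 10/9 + 4/9 - ⅔)) = (-1 + 2025)*(-½ + ⅓) = 2024*(-⅙) = -1012/3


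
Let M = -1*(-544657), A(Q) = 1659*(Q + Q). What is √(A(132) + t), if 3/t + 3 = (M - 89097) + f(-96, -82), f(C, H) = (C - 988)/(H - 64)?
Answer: √53821169248932133049/11085401 ≈ 661.80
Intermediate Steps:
A(Q) = 3318*Q (A(Q) = 1659*(2*Q) = 3318*Q)
f(C, H) = (-988 + C)/(-64 + H)
M = 544657
t = 73/11085401 (t = 3/(-3 + ((544657 - 89097) + (-988 - 96)/(-64 - 82))) = 3/(-3 + (455560 - 1084/(-146))) = 3/(-3 + (455560 - 1/146*(-1084))) = 3/(-3 + (455560 + 542/73)) = 3/(-3 + 33256422/73) = 3/(33256203/73) = 3*(73/33256203) = 73/11085401 ≈ 6.5852e-6)
√(A(132) + t) = √(3318*132 + 73/11085401) = √(437976 + 73/11085401) = √(4855139588449/11085401) = √53821169248932133049/11085401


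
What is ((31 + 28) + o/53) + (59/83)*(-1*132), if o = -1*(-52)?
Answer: -148907/4399 ≈ -33.850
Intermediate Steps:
o = 52
((31 + 28) + o/53) + (59/83)*(-1*132) = ((31 + 28) + 52/53) + (59/83)*(-1*132) = (59 + 52*(1/53)) + (59*(1/83))*(-132) = (59 + 52/53) + (59/83)*(-132) = 3179/53 - 7788/83 = -148907/4399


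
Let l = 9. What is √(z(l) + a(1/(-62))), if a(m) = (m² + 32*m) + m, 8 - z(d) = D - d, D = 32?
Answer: I*√59705/62 ≈ 3.9411*I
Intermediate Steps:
z(d) = -24 + d (z(d) = 8 - (32 - d) = 8 + (-32 + d) = -24 + d)
a(m) = m² + 33*m
√(z(l) + a(1/(-62))) = √((-24 + 9) + (33 + 1/(-62))/(-62)) = √(-15 - (33 - 1/62)/62) = √(-15 - 1/62*2045/62) = √(-15 - 2045/3844) = √(-59705/3844) = I*√59705/62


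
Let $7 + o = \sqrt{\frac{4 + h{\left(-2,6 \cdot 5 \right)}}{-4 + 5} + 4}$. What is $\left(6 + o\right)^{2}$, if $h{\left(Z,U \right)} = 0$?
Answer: $9 - 4 \sqrt{2} \approx 3.3431$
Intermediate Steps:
$o = -7 + 2 \sqrt{2}$ ($o = -7 + \sqrt{\frac{4 + 0}{-4 + 5} + 4} = -7 + \sqrt{\frac{4}{1} + 4} = -7 + \sqrt{4 \cdot 1 + 4} = -7 + \sqrt{4 + 4} = -7 + \sqrt{8} = -7 + 2 \sqrt{2} \approx -4.1716$)
$\left(6 + o\right)^{2} = \left(6 - \left(7 - 2 \sqrt{2}\right)\right)^{2} = \left(-1 + 2 \sqrt{2}\right)^{2}$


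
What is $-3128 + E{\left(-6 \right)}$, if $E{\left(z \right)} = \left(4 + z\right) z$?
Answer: $-3116$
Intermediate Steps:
$E{\left(z \right)} = z \left(4 + z\right)$
$-3128 + E{\left(-6 \right)} = -3128 - 6 \left(4 - 6\right) = -3128 - -12 = -3128 + 12 = -3116$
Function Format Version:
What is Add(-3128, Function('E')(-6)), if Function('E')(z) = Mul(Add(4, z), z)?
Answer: -3116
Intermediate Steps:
Function('E')(z) = Mul(z, Add(4, z))
Add(-3128, Function('E')(-6)) = Add(-3128, Mul(-6, Add(4, -6))) = Add(-3128, Mul(-6, -2)) = Add(-3128, 12) = -3116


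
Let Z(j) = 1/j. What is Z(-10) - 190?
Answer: -1901/10 ≈ -190.10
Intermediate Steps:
Z(-10) - 190 = 1/(-10) - 190 = -⅒ - 190 = -1901/10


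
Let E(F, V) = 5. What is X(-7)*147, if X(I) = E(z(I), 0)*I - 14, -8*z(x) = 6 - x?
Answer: -7203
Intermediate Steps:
z(x) = -¾ + x/8 (z(x) = -(6 - x)/8 = -¾ + x/8)
X(I) = -14 + 5*I (X(I) = 5*I - 14 = -14 + 5*I)
X(-7)*147 = (-14 + 5*(-7))*147 = (-14 - 35)*147 = -49*147 = -7203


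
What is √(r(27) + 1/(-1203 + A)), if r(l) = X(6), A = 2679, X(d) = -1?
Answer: 5*I*√2419/246 ≈ 0.99966*I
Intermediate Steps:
r(l) = -1
√(r(27) + 1/(-1203 + A)) = √(-1 + 1/(-1203 + 2679)) = √(-1 + 1/1476) = √(-1475/1476) = 5*I*√2419/246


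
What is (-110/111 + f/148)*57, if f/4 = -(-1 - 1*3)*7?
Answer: -494/37 ≈ -13.351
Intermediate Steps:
f = 112 (f = 4*(-(-1 - 1*3)*7) = 4*(-(-1 - 3)*7) = 4*(-1*(-4)*7) = 4*(4*7) = 4*28 = 112)
(-110/111 + f/148)*57 = (-110/111 + 112/148)*57 = (-110*1/111 + 112*(1/148))*57 = (-110/111 + 28/37)*57 = -26/111*57 = -494/37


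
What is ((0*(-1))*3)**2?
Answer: 0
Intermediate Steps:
((0*(-1))*3)**2 = (0*3)**2 = 0**2 = 0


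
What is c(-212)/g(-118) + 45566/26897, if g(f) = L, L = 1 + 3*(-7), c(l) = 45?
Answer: -59809/107588 ≈ -0.55591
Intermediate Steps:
L = -20 (L = 1 - 21 = -20)
g(f) = -20
c(-212)/g(-118) + 45566/26897 = 45/(-20) + 45566/26897 = 45*(-1/20) + 45566*(1/26897) = -9/4 + 45566/26897 = -59809/107588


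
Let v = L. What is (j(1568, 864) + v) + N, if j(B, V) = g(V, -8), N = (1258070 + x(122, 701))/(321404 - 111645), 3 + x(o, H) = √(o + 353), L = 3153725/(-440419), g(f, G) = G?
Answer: -846500384370/92381849021 + 5*√19/209759 ≈ -9.1629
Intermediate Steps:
L = -3153725/440419 (L = 3153725*(-1/440419) = -3153725/440419 ≈ -7.1607)
v = -3153725/440419 ≈ -7.1607
x(o, H) = -3 + √(353 + o) (x(o, H) = -3 + √(o + 353) = -3 + √(353 + o))
N = 1258067/209759 + 5*√19/209759 (N = (1258070 + (-3 + √(353 + 122)))/(321404 - 111645) = (1258070 + (-3 + √475))/209759 = (1258070 + (-3 + 5*√19))*(1/209759) = (1258067 + 5*√19)*(1/209759) = 1258067/209759 + 5*√19/209759 ≈ 5.9978)
j(B, V) = -8
(j(1568, 864) + v) + N = (-8 - 3153725/440419) + (1258067/209759 + 5*√19/209759) = -6677077/440419 + (1258067/209759 + 5*√19/209759) = -846500384370/92381849021 + 5*√19/209759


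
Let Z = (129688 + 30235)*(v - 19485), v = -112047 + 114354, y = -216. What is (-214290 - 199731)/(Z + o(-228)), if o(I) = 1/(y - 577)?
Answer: 328318653/2178495734143 ≈ 0.00015071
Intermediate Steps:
v = 2307
o(I) = -1/793 (o(I) = 1/(-216 - 577) = 1/(-793) = -1/793)
Z = -2747157294 (Z = (129688 + 30235)*(2307 - 19485) = 159923*(-17178) = -2747157294)
(-214290 - 199731)/(Z + o(-228)) = (-214290 - 199731)/(-2747157294 - 1/793) = -414021/(-2178495734143/793) = -414021*(-793/2178495734143) = 328318653/2178495734143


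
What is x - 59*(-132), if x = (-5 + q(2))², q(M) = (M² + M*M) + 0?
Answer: 7797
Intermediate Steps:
q(M) = 2*M² (q(M) = (M² + M²) + 0 = 2*M² + 0 = 2*M²)
x = 9 (x = (-5 + 2*2²)² = (-5 + 2*4)² = (-5 + 8)² = 3² = 9)
x - 59*(-132) = 9 - 59*(-132) = 9 + 7788 = 7797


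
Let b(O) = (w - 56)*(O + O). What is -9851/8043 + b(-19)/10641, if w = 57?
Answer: -11681125/9509507 ≈ -1.2284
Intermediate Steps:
b(O) = 2*O (b(O) = (57 - 56)*(O + O) = 1*(2*O) = 2*O)
-9851/8043 + b(-19)/10641 = -9851/8043 + (2*(-19))/10641 = -9851*1/8043 - 38*1/10641 = -9851/8043 - 38/10641 = -11681125/9509507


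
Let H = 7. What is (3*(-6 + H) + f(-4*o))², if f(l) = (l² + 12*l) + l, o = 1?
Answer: 1089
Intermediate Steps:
f(l) = l² + 13*l
(3*(-6 + H) + f(-4*o))² = (3*(-6 + 7) + (-4*1)*(13 - 4*1))² = (3*1 - 4*(13 - 4))² = (3 - 4*9)² = (3 - 36)² = (-33)² = 1089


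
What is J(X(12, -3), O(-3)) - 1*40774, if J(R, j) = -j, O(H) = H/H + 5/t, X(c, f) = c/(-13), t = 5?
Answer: -40776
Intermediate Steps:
X(c, f) = -c/13 (X(c, f) = c*(-1/13) = -c/13)
O(H) = 2 (O(H) = H/H + 5/5 = 1 + 5*(⅕) = 1 + 1 = 2)
J(X(12, -3), O(-3)) - 1*40774 = -1*2 - 1*40774 = -2 - 40774 = -40776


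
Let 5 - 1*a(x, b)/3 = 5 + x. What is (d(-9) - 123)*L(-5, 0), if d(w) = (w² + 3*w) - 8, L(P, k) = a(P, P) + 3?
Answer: -1386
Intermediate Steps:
a(x, b) = -3*x (a(x, b) = 15 - 3*(5 + x) = 15 + (-15 - 3*x) = -3*x)
L(P, k) = 3 - 3*P (L(P, k) = -3*P + 3 = 3 - 3*P)
d(w) = -8 + w² + 3*w
(d(-9) - 123)*L(-5, 0) = ((-8 + (-9)² + 3*(-9)) - 123)*(3 - 3*(-5)) = ((-8 + 81 - 27) - 123)*(3 + 15) = (46 - 123)*18 = -77*18 = -1386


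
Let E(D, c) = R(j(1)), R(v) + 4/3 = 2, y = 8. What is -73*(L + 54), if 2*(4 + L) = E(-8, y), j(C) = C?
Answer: -11023/3 ≈ -3674.3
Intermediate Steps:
R(v) = 2/3 (R(v) = -4/3 + 2 = 2/3)
E(D, c) = 2/3
L = -11/3 (L = -4 + (1/2)*(2/3) = -4 + 1/3 = -11/3 ≈ -3.6667)
-73*(L + 54) = -73*(-11/3 + 54) = -73*151/3 = -11023/3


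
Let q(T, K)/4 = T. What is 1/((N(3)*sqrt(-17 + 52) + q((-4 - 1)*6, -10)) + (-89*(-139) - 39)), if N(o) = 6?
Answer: 3053/37282921 - 3*sqrt(35)/74565842 ≈ 8.1649e-5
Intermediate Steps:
q(T, K) = 4*T
1/((N(3)*sqrt(-17 + 52) + q((-4 - 1)*6, -10)) + (-89*(-139) - 39)) = 1/((6*sqrt(-17 + 52) + 4*((-4 - 1)*6)) + (-89*(-139) - 39)) = 1/((6*sqrt(35) + 4*(-5*6)) + (12371 - 39)) = 1/((6*sqrt(35) + 4*(-30)) + 12332) = 1/((6*sqrt(35) - 120) + 12332) = 1/((-120 + 6*sqrt(35)) + 12332) = 1/(12212 + 6*sqrt(35))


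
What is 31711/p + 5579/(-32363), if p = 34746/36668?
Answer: 18815410623095/562242399 ≈ 33465.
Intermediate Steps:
p = 17373/18334 (p = 34746*(1/36668) = 17373/18334 ≈ 0.94758)
31711/p + 5579/(-32363) = 31711/(17373/18334) + 5579/(-32363) = 31711*(18334/17373) + 5579*(-1/32363) = 581389474/17373 - 5579/32363 = 18815410623095/562242399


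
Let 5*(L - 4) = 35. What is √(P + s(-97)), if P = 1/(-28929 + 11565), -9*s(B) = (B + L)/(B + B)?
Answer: 5*I*√1398958153/842154 ≈ 0.22207*I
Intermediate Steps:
L = 11 (L = 4 + (⅕)*35 = 4 + 7 = 11)
s(B) = -(11 + B)/(18*B) (s(B) = -(B + 11)/(9*(B + B)) = -(11 + B)/(9*(2*B)) = -(11 + B)*1/(2*B)/9 = -(11 + B)/(18*B))
P = -1/17364 (P = 1/(-17364) = -1/17364 ≈ -5.7590e-5)
√(P + s(-97)) = √(-1/17364 + (1/18)*(-11 - 1*(-97))/(-97)) = √(-1/17364 + (1/18)*(-1/97)*(-11 + 97)) = √(-1/17364 + (1/18)*(-1/97)*86) = √(-1/17364 - 43/873) = √(-249175/5052924) = 5*I*√1398958153/842154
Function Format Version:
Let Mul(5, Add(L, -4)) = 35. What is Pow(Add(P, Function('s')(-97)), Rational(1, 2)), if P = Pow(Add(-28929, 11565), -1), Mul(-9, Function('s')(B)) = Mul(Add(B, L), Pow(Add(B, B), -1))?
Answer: Mul(Rational(5, 842154), I, Pow(1398958153, Rational(1, 2))) ≈ Mul(0.22207, I)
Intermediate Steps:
L = 11 (L = Add(4, Mul(Rational(1, 5), 35)) = Add(4, 7) = 11)
Function('s')(B) = Mul(Rational(-1, 18), Pow(B, -1), Add(11, B)) (Function('s')(B) = Mul(Rational(-1, 9), Mul(Add(B, 11), Pow(Add(B, B), -1))) = Mul(Rational(-1, 9), Mul(Add(11, B), Pow(Mul(2, B), -1))) = Mul(Rational(-1, 9), Mul(Add(11, B), Mul(Rational(1, 2), Pow(B, -1)))) = Mul(Rational(-1, 9), Mul(Rational(1, 2), Pow(B, -1), Add(11, B))) = Mul(Rational(-1, 18), Pow(B, -1), Add(11, B)))
P = Rational(-1, 17364) (P = Pow(-17364, -1) = Rational(-1, 17364) ≈ -5.7590e-5)
Pow(Add(P, Function('s')(-97)), Rational(1, 2)) = Pow(Add(Rational(-1, 17364), Mul(Rational(1, 18), Pow(-97, -1), Add(-11, Mul(-1, -97)))), Rational(1, 2)) = Pow(Add(Rational(-1, 17364), Mul(Rational(1, 18), Rational(-1, 97), Add(-11, 97))), Rational(1, 2)) = Pow(Add(Rational(-1, 17364), Mul(Rational(1, 18), Rational(-1, 97), 86)), Rational(1, 2)) = Pow(Add(Rational(-1, 17364), Rational(-43, 873)), Rational(1, 2)) = Pow(Rational(-249175, 5052924), Rational(1, 2)) = Mul(Rational(5, 842154), I, Pow(1398958153, Rational(1, 2)))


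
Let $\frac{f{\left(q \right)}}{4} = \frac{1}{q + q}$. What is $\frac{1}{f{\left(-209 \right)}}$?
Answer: $- \frac{209}{2} \approx -104.5$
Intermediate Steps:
$f{\left(q \right)} = \frac{2}{q}$ ($f{\left(q \right)} = \frac{4}{q + q} = \frac{4}{2 q} = 4 \frac{1}{2 q} = \frac{2}{q}$)
$\frac{1}{f{\left(-209 \right)}} = \frac{1}{2 \frac{1}{-209}} = \frac{1}{2 \left(- \frac{1}{209}\right)} = \frac{1}{- \frac{2}{209}} = - \frac{209}{2}$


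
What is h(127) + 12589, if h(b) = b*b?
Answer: 28718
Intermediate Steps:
h(b) = b²
h(127) + 12589 = 127² + 12589 = 16129 + 12589 = 28718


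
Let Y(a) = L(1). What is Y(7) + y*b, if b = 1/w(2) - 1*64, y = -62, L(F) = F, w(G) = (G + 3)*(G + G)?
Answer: 39659/10 ≈ 3965.9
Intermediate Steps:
w(G) = 2*G*(3 + G) (w(G) = (3 + G)*(2*G) = 2*G*(3 + G))
Y(a) = 1
b = -1279/20 (b = 1/(2*2*(3 + 2)) - 1*64 = 1/(2*2*5) - 64 = 1/20 - 64 = -1279/20 ≈ -63.950)
Y(7) + y*b = 1 - 62*(-1279/20) = 1 + 39649/10 = 39659/10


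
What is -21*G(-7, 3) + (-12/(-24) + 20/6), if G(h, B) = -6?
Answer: 779/6 ≈ 129.83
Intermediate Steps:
-21*G(-7, 3) + (-12/(-24) + 20/6) = -21*(-6) + (-12/(-24) + 20/6) = 126 + (-12*(-1/24) + 20*(⅙)) = 126 + (½ + 10/3) = 126 + 23/6 = 779/6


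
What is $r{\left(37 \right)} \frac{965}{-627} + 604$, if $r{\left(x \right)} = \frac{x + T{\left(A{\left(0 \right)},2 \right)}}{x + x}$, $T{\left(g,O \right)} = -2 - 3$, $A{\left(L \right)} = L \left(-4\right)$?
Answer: $\frac{13996756}{23199} \approx 603.33$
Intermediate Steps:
$A{\left(L \right)} = - 4 L$
$T{\left(g,O \right)} = -5$ ($T{\left(g,O \right)} = -2 - 3 = -5$)
$r{\left(x \right)} = \frac{-5 + x}{2 x}$ ($r{\left(x \right)} = \frac{x - 5}{x + x} = \frac{-5 + x}{2 x}$)
$r{\left(37 \right)} \frac{965}{-627} + 604 = \frac{-5 + 37}{2 \cdot 37} \frac{965}{-627} + 604 = \frac{1}{2} \cdot \frac{1}{37} \cdot 32 \cdot 965 \left(- \frac{1}{627}\right) + 604 = \frac{16}{37} \left(- \frac{965}{627}\right) + 604 = - \frac{15440}{23199} + 604 = \frac{13996756}{23199}$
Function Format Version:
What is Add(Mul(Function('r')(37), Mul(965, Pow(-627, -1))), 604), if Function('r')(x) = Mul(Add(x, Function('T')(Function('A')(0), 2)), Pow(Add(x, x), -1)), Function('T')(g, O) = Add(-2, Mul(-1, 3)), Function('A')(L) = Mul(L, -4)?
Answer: Rational(13996756, 23199) ≈ 603.33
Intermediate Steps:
Function('A')(L) = Mul(-4, L)
Function('T')(g, O) = -5 (Function('T')(g, O) = Add(-2, -3) = -5)
Function('r')(x) = Mul(Rational(1, 2), Pow(x, -1), Add(-5, x)) (Function('r')(x) = Mul(Add(x, -5), Pow(Add(x, x), -1)) = Mul(Add(-5, x), Pow(Mul(2, x), -1)) = Mul(Add(-5, x), Mul(Rational(1, 2), Pow(x, -1))) = Mul(Rational(1, 2), Pow(x, -1), Add(-5, x)))
Add(Mul(Function('r')(37), Mul(965, Pow(-627, -1))), 604) = Add(Mul(Mul(Rational(1, 2), Pow(37, -1), Add(-5, 37)), Mul(965, Pow(-627, -1))), 604) = Add(Mul(Mul(Rational(1, 2), Rational(1, 37), 32), Mul(965, Rational(-1, 627))), 604) = Add(Mul(Rational(16, 37), Rational(-965, 627)), 604) = Add(Rational(-15440, 23199), 604) = Rational(13996756, 23199)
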